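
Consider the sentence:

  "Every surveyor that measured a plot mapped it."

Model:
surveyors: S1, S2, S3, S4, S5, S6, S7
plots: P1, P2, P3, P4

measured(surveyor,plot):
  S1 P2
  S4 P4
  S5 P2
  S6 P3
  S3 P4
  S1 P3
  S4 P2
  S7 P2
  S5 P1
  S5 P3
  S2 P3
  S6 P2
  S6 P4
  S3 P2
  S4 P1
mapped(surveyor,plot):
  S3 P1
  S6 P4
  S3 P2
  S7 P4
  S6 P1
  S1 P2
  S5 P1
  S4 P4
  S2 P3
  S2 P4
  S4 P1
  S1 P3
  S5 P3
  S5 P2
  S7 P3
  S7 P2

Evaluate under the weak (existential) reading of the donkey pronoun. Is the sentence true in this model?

"it" takes "a plot" as antecedent — a donkey pronoun bound across the clause boundary.
Weak reading: every surveyor s with some measured-plot has at least one measured-plot p such that mapped(s,p).
Per surveyor: S1:✓  S2:✓  S3:✓  S4:✓  S5:✓  S6:✓  S7:✓
Every surveyor in the restrictor has a witness.

True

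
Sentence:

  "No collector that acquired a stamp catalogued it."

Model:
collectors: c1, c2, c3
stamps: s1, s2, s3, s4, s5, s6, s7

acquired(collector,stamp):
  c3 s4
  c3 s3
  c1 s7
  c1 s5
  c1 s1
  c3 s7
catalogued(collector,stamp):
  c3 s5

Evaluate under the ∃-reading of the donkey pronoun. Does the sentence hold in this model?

True

"it" takes "a stamp" as antecedent — a donkey pronoun bound across the clause boundary.
Truth condition: for no (c,s) with acquired(c,s) does catalogued(c,s) hold.
Restrictor pairs — does the scope hold? (c1,s1):fails  (c1,s5):fails  (c1,s7):fails  (c3,s3):fails  (c3,s4):fails  (c3,s7):fails
Scope holds for no restrictor pair, so the sentence is true.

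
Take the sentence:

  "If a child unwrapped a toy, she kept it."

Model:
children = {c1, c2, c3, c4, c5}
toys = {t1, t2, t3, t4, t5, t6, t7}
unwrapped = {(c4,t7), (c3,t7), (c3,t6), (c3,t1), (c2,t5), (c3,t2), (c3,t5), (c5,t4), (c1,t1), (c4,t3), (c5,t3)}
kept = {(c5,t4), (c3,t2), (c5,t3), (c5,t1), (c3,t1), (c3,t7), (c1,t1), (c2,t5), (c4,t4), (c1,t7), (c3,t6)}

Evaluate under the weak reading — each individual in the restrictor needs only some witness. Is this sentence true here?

False

"it" takes "a toy" as antecedent — a donkey pronoun bound across the clause boundary.
Weak reading: every child c with some unwrapped-toy has at least one unwrapped-toy t such that kept(c,t).
Per child: c1:✓  c2:✓  c3:✓  c4:✗  c5:✓
c4 has no witness among its unwrapped-toys.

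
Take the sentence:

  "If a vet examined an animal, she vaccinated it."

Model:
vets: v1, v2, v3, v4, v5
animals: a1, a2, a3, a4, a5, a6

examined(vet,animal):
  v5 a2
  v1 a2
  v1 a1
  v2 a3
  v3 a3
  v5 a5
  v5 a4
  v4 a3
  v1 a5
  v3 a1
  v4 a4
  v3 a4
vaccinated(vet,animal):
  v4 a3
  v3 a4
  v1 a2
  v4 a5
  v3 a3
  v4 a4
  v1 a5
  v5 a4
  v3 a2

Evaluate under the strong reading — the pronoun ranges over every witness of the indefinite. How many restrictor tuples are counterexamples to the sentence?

"it" takes "an animal" as antecedent — a donkey pronoun bound across the clause boundary.
Strong reading: for every (v,a) with examined(v,a), vaccinated(v,a).
Restrictor pairs: (v1,a1) ✗  (v1,a2) ✓  (v1,a5) ✓  (v2,a3) ✗  (v3,a1) ✗  (v3,a3) ✓  (v3,a4) ✓  (v4,a3) ✓  (v4,a4) ✓  (v5,a2) ✗  (v5,a4) ✓  (v5,a5) ✗
Counterexamples (restrictor pairs failing the scope): 5.

5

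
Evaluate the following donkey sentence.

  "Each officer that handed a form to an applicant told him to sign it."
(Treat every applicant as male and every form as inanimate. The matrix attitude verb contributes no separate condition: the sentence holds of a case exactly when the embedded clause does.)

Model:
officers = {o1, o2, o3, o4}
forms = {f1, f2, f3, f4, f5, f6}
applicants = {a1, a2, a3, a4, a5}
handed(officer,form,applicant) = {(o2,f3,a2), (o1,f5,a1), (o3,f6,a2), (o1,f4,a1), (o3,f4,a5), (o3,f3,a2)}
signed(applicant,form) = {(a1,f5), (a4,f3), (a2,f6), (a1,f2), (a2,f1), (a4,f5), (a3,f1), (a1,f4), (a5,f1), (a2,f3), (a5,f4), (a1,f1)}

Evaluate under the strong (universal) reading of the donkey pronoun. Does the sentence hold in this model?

"him" takes "an applicant" as antecedent and "it" takes "a form"; both are donkey pronouns co-varying with the restrictor.
Strong reading: for every (o,f,a) with handed(o,f,a), signed(a,f).
Restrictor triples: (o1,f4,a1)→signed(a1,f4) ✓  (o1,f5,a1)→signed(a1,f5) ✓  (o2,f3,a2)→signed(a2,f3) ✓  (o3,f3,a2)→signed(a2,f3) ✓  (o3,f4,a5)→signed(a5,f4) ✓  (o3,f6,a2)→signed(a2,f6) ✓
Every restrictor triple satisfies the scope.

True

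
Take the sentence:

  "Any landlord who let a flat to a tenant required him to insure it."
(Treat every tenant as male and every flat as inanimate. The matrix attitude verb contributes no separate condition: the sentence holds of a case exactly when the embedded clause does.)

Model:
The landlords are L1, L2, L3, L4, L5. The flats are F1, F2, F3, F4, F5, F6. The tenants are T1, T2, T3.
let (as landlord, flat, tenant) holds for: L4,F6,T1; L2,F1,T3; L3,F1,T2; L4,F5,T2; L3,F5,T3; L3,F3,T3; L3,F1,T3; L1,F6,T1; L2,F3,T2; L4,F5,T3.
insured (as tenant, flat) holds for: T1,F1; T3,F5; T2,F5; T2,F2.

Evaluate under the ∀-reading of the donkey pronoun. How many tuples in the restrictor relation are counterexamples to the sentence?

7

"him" takes "a tenant" as antecedent and "it" takes "a flat"; both are donkey pronouns co-varying with the restrictor.
Strong reading: for every (l,f,t) with let(l,f,t), insured(t,f).
Restrictor triples: (L1,F6,T1)→insured(T1,F6) ✗  (L2,F1,T3)→insured(T3,F1) ✗  (L2,F3,T2)→insured(T2,F3) ✗  (L3,F1,T2)→insured(T2,F1) ✗  (L3,F1,T3)→insured(T3,F1) ✗  (L3,F3,T3)→insured(T3,F3) ✗  (L3,F5,T3)→insured(T3,F5) ✓  (L4,F5,T2)→insured(T2,F5) ✓  (L4,F5,T3)→insured(T3,F5) ✓  (L4,F6,T1)→insured(T1,F6) ✗
Counterexamples (restrictor triples failing the scope): 7.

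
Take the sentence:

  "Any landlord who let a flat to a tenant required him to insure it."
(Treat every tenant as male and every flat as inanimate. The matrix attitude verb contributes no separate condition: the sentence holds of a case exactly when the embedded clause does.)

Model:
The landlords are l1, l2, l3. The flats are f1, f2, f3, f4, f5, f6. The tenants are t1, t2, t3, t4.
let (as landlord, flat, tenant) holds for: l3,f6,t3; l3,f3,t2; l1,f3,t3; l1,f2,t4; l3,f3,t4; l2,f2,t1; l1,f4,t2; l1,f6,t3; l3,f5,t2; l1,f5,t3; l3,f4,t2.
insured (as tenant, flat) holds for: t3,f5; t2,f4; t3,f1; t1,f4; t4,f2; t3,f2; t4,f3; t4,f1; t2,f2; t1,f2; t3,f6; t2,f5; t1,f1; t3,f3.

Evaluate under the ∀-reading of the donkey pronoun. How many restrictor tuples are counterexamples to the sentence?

"him" takes "a tenant" as antecedent and "it" takes "a flat"; both are donkey pronouns co-varying with the restrictor.
Strong reading: for every (l,f,t) with let(l,f,t), insured(t,f).
Restrictor triples: (l1,f2,t4)→insured(t4,f2) ✓  (l1,f3,t3)→insured(t3,f3) ✓  (l1,f4,t2)→insured(t2,f4) ✓  (l1,f5,t3)→insured(t3,f5) ✓  (l1,f6,t3)→insured(t3,f6) ✓  (l2,f2,t1)→insured(t1,f2) ✓  (l3,f3,t2)→insured(t2,f3) ✗  (l3,f3,t4)→insured(t4,f3) ✓  (l3,f4,t2)→insured(t2,f4) ✓  (l3,f5,t2)→insured(t2,f5) ✓  (l3,f6,t3)→insured(t3,f6) ✓
Counterexamples (restrictor triples failing the scope): 1.

1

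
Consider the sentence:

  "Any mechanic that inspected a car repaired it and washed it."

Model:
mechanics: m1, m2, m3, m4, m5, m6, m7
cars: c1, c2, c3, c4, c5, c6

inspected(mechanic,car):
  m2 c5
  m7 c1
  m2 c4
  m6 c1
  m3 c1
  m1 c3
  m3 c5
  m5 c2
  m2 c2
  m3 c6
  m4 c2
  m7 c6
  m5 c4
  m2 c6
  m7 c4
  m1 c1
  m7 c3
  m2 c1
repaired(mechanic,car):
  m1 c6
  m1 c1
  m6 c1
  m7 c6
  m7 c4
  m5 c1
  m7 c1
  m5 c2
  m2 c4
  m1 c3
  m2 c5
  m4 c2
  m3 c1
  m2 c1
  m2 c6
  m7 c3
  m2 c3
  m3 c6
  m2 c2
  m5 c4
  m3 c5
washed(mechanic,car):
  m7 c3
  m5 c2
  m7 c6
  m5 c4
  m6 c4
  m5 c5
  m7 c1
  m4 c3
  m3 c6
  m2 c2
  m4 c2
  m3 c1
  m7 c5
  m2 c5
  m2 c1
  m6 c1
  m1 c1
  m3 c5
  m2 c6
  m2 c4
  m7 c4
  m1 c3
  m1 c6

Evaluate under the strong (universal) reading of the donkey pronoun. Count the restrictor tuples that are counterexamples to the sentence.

0

"it" takes "a car" as antecedent — a donkey pronoun bound across the clause boundary.
Strong reading: for every (m,c) with inspected(m,c), repaired(m,c) ∧ washed(m,c).
Restrictor pairs: (m1,c1) ✓  (m1,c3) ✓  (m2,c1) ✓  (m2,c2) ✓  (m2,c4) ✓  (m2,c5) ✓  (m2,c6) ✓  (m3,c1) ✓  (m3,c5) ✓  (m3,c6) ✓  (m4,c2) ✓  (m5,c2) ✓  (m5,c4) ✓  (m6,c1) ✓  (m7,c1) ✓  (m7,c3) ✓  (m7,c4) ✓  (m7,c6) ✓
Counterexamples (restrictor pairs failing the scope): 0.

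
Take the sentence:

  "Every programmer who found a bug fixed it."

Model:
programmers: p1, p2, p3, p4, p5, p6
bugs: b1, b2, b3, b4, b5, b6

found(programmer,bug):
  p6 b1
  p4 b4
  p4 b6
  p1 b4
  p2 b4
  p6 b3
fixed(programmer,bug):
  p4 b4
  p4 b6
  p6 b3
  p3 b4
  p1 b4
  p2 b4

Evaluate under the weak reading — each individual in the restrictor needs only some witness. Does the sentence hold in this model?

True

"it" takes "a bug" as antecedent — a donkey pronoun bound across the clause boundary.
Weak reading: every programmer p with some found-bug has at least one found-bug b such that fixed(p,b).
Per programmer: p1:✓  p2:✓  p4:✓  p6:✓
Every programmer in the restrictor has a witness.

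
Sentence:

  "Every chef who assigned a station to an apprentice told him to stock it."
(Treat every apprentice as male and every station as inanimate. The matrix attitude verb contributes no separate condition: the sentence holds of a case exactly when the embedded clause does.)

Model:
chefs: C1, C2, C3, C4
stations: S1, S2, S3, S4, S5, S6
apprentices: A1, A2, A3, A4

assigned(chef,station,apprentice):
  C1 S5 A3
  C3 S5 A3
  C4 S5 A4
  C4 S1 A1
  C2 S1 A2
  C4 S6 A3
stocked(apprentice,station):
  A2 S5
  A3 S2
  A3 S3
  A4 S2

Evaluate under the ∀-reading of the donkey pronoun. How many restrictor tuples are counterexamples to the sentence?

"him" takes "an apprentice" as antecedent and "it" takes "a station"; both are donkey pronouns co-varying with the restrictor.
Strong reading: for every (c,s,a) with assigned(c,s,a), stocked(a,s).
Restrictor triples: (C1,S5,A3)→stocked(A3,S5) ✗  (C2,S1,A2)→stocked(A2,S1) ✗  (C3,S5,A3)→stocked(A3,S5) ✗  (C4,S1,A1)→stocked(A1,S1) ✗  (C4,S5,A4)→stocked(A4,S5) ✗  (C4,S6,A3)→stocked(A3,S6) ✗
Counterexamples (restrictor triples failing the scope): 6.

6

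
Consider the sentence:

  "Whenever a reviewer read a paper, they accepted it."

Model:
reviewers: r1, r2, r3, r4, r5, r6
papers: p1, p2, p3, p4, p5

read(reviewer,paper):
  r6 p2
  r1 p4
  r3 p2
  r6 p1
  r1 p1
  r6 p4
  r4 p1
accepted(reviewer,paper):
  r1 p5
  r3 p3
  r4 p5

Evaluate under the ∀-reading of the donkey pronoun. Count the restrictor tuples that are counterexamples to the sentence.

"it" takes "a paper" as antecedent — a donkey pronoun bound across the clause boundary.
Strong reading: for every (r,p) with read(r,p), accepted(r,p).
Restrictor pairs: (r1,p1) ✗  (r1,p4) ✗  (r3,p2) ✗  (r4,p1) ✗  (r6,p1) ✗  (r6,p2) ✗  (r6,p4) ✗
Counterexamples (restrictor pairs failing the scope): 7.

7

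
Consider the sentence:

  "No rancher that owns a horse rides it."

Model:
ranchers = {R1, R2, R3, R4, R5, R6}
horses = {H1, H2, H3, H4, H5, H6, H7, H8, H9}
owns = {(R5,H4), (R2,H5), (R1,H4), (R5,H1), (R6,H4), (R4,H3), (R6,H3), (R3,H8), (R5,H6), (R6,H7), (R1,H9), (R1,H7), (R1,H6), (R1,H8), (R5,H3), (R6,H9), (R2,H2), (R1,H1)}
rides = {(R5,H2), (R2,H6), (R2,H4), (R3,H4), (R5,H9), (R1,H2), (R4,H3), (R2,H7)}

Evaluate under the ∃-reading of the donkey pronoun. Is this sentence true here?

"it" takes "a horse" as antecedent — a donkey pronoun bound across the clause boundary.
Truth condition: for no (r,h) with owns(r,h) does rides(r,h) hold.
Restrictor pairs — does the scope hold? (R1,H1):fails  (R1,H4):fails  (R1,H6):fails  (R1,H7):fails  (R1,H8):fails  (R1,H9):fails  (R2,H2):fails  (R2,H5):fails  (R3,H8):fails  (R4,H3):holds  (R5,H1):fails  (R5,H3):fails  (R5,H4):fails  (R5,H6):fails  (R6,H3):fails  (R6,H4):fails  (R6,H7):fails  (R6,H9):fails
Scope holds for 1 pair(s), so the sentence is false.

False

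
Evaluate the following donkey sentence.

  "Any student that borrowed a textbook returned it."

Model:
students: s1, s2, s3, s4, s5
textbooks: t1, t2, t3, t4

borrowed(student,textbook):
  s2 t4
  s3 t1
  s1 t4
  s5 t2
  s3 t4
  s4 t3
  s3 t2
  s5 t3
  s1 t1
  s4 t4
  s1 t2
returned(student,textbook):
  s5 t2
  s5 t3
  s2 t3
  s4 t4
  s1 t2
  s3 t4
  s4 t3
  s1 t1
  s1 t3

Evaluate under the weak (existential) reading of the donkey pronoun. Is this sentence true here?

"it" takes "a textbook" as antecedent — a donkey pronoun bound across the clause boundary.
Weak reading: every student s with some borrowed-textbook has at least one borrowed-textbook t such that returned(s,t).
Per student: s1:✓  s2:✗  s3:✓  s4:✓  s5:✓
s2 has no witness among its borrowed-textbooks.

False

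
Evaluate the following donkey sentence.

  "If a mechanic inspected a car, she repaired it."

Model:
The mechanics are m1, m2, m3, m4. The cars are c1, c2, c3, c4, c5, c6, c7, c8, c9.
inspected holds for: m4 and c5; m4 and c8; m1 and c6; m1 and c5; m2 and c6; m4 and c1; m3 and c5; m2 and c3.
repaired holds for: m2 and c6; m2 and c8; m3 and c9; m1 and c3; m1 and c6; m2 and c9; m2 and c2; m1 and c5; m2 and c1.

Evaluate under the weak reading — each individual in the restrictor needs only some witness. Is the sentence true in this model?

False

"it" takes "a car" as antecedent — a donkey pronoun bound across the clause boundary.
Weak reading: every mechanic m with some inspected-car has at least one inspected-car c such that repaired(m,c).
Per mechanic: m1:✓  m2:✓  m3:✗  m4:✗
m3 has no witness among its inspected-cars.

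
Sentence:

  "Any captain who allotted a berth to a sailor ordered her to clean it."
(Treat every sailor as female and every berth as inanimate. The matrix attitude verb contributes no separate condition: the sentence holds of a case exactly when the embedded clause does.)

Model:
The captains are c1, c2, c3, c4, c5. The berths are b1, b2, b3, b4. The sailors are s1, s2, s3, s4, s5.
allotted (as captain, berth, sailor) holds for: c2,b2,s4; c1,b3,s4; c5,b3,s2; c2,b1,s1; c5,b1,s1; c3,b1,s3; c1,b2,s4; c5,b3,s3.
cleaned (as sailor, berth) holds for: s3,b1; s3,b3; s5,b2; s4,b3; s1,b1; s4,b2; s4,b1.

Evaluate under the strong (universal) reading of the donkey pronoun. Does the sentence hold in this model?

"her" takes "a sailor" as antecedent and "it" takes "a berth"; both are donkey pronouns co-varying with the restrictor.
Strong reading: for every (c,b,s) with allotted(c,b,s), cleaned(s,b).
Restrictor triples: (c1,b2,s4)→cleaned(s4,b2) ✓  (c1,b3,s4)→cleaned(s4,b3) ✓  (c2,b1,s1)→cleaned(s1,b1) ✓  (c2,b2,s4)→cleaned(s4,b2) ✓  (c3,b1,s3)→cleaned(s3,b1) ✓  (c5,b1,s1)→cleaned(s1,b1) ✓  (c5,b3,s2)→cleaned(s2,b3) ✗  (c5,b3,s3)→cleaned(s3,b3) ✓
Counterexample: (c5,b3,s2) — cleaned(s2,b3) does not hold.

False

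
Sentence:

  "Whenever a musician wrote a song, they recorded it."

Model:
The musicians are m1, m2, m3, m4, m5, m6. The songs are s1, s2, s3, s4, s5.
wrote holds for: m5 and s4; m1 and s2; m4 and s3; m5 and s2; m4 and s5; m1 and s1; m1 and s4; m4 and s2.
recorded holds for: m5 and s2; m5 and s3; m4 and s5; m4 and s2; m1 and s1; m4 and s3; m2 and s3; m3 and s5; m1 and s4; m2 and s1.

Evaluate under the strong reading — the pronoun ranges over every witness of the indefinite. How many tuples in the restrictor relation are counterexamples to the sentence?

2

"it" takes "a song" as antecedent — a donkey pronoun bound across the clause boundary.
Strong reading: for every (m,s) with wrote(m,s), recorded(m,s).
Restrictor pairs: (m1,s1) ✓  (m1,s2) ✗  (m1,s4) ✓  (m4,s2) ✓  (m4,s3) ✓  (m4,s5) ✓  (m5,s2) ✓  (m5,s4) ✗
Counterexamples (restrictor pairs failing the scope): 2.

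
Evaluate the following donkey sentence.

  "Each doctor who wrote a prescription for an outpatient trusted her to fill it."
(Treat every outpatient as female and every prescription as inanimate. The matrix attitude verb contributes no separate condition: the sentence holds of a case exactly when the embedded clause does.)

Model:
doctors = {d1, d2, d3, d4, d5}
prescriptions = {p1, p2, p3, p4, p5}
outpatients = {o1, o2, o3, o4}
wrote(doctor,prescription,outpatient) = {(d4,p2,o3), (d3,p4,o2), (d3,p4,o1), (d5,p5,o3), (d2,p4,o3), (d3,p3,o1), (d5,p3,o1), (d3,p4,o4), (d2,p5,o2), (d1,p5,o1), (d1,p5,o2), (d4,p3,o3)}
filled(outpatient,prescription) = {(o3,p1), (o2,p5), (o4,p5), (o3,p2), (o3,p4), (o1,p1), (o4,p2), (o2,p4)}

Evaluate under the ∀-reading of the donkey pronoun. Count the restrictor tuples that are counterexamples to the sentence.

7

"her" takes "an outpatient" as antecedent and "it" takes "a prescription"; both are donkey pronouns co-varying with the restrictor.
Strong reading: for every (d,p,o) with wrote(d,p,o), filled(o,p).
Restrictor triples: (d1,p5,o1)→filled(o1,p5) ✗  (d1,p5,o2)→filled(o2,p5) ✓  (d2,p4,o3)→filled(o3,p4) ✓  (d2,p5,o2)→filled(o2,p5) ✓  (d3,p3,o1)→filled(o1,p3) ✗  (d3,p4,o1)→filled(o1,p4) ✗  (d3,p4,o2)→filled(o2,p4) ✓  (d3,p4,o4)→filled(o4,p4) ✗  (d4,p2,o3)→filled(o3,p2) ✓  (d4,p3,o3)→filled(o3,p3) ✗  (d5,p3,o1)→filled(o1,p3) ✗  (d5,p5,o3)→filled(o3,p5) ✗
Counterexamples (restrictor triples failing the scope): 7.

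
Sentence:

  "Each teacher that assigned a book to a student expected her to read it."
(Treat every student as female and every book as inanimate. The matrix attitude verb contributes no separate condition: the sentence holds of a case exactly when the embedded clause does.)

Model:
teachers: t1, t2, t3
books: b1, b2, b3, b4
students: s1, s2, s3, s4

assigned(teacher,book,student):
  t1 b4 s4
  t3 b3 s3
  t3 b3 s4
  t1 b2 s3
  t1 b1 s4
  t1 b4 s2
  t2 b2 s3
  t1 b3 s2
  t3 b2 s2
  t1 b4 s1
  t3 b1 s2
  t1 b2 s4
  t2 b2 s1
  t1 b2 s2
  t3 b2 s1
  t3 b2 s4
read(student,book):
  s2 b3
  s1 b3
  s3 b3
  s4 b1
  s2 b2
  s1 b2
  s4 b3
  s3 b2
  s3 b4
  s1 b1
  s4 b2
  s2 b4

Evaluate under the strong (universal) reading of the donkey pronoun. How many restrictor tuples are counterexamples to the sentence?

3

"her" takes "a student" as antecedent and "it" takes "a book"; both are donkey pronouns co-varying with the restrictor.
Strong reading: for every (t,b,s) with assigned(t,b,s), read(s,b).
Restrictor triples: (t1,b1,s4)→read(s4,b1) ✓  (t1,b2,s2)→read(s2,b2) ✓  (t1,b2,s3)→read(s3,b2) ✓  (t1,b2,s4)→read(s4,b2) ✓  (t1,b3,s2)→read(s2,b3) ✓  (t1,b4,s1)→read(s1,b4) ✗  (t1,b4,s2)→read(s2,b4) ✓  (t1,b4,s4)→read(s4,b4) ✗  (t2,b2,s1)→read(s1,b2) ✓  (t2,b2,s3)→read(s3,b2) ✓  (t3,b1,s2)→read(s2,b1) ✗  (t3,b2,s1)→read(s1,b2) ✓  (t3,b2,s2)→read(s2,b2) ✓  (t3,b2,s4)→read(s4,b2) ✓  (t3,b3,s3)→read(s3,b3) ✓  (t3,b3,s4)→read(s4,b3) ✓
Counterexamples (restrictor triples failing the scope): 3.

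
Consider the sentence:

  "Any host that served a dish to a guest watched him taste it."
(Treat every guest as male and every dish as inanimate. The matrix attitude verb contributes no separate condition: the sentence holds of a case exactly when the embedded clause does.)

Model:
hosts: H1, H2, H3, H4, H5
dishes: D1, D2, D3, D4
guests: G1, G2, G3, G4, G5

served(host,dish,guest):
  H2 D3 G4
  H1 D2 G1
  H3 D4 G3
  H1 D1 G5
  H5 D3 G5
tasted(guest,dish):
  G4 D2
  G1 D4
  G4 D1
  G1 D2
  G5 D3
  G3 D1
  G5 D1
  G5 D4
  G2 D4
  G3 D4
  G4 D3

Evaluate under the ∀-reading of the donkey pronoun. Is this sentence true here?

True

"him" takes "a guest" as antecedent and "it" takes "a dish"; both are donkey pronouns co-varying with the restrictor.
Strong reading: for every (h,d,g) with served(h,d,g), tasted(g,d).
Restrictor triples: (H1,D1,G5)→tasted(G5,D1) ✓  (H1,D2,G1)→tasted(G1,D2) ✓  (H2,D3,G4)→tasted(G4,D3) ✓  (H3,D4,G3)→tasted(G3,D4) ✓  (H5,D3,G5)→tasted(G5,D3) ✓
Every restrictor triple satisfies the scope.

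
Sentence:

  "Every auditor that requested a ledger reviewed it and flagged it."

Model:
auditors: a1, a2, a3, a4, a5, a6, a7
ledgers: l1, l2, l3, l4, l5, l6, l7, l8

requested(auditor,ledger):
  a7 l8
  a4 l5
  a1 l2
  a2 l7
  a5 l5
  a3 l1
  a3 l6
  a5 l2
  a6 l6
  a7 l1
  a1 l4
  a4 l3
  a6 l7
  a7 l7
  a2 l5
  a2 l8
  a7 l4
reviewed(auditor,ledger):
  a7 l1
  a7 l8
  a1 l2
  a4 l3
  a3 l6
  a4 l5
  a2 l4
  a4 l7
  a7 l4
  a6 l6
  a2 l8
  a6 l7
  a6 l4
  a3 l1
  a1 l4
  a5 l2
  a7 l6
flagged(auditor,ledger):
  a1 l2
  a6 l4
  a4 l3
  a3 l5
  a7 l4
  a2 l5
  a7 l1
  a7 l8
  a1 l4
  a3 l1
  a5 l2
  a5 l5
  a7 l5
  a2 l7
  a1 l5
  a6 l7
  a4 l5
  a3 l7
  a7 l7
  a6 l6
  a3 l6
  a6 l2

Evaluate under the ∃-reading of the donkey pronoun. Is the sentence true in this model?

"it" takes "a ledger" as antecedent — a donkey pronoun bound across the clause boundary.
Weak reading: every auditor a with some requested-ledger has at least one requested-ledger l such that reviewed(a,l) ∧ flagged(a,l).
Per auditor: a1:✓  a2:✗  a3:✓  a4:✓  a5:✓  a6:✓  a7:✓
a2 has no witness among its requested-ledgers.

False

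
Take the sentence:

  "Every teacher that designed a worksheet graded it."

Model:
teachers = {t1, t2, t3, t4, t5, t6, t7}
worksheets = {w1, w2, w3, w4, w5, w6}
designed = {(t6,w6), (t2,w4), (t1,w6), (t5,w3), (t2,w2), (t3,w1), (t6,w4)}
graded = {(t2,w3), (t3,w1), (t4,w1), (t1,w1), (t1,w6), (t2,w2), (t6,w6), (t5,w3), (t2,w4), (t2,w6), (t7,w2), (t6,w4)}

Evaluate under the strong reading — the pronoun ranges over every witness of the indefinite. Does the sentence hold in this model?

True

"it" takes "a worksheet" as antecedent — a donkey pronoun bound across the clause boundary.
Strong reading: for every (t,w) with designed(t,w), graded(t,w).
Restrictor pairs: (t1,w6) ✓  (t2,w2) ✓  (t2,w4) ✓  (t3,w1) ✓  (t5,w3) ✓  (t6,w4) ✓  (t6,w6) ✓
Every restrictor pair satisfies the scope.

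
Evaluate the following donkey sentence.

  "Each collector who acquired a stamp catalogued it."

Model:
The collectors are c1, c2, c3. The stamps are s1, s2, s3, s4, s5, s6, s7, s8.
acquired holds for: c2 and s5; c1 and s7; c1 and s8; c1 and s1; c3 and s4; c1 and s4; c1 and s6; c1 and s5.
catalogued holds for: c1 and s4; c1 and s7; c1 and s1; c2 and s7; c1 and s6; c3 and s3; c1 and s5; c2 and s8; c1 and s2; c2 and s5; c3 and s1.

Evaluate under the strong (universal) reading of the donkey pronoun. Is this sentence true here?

False

"it" takes "a stamp" as antecedent — a donkey pronoun bound across the clause boundary.
Strong reading: for every (c,s) with acquired(c,s), catalogued(c,s).
Restrictor pairs: (c1,s1) ✓  (c1,s4) ✓  (c1,s5) ✓  (c1,s6) ✓  (c1,s7) ✓  (c1,s8) ✗  (c2,s5) ✓  (c3,s4) ✗
Counterexample: (c1,s8) is in acquired but fails the scope.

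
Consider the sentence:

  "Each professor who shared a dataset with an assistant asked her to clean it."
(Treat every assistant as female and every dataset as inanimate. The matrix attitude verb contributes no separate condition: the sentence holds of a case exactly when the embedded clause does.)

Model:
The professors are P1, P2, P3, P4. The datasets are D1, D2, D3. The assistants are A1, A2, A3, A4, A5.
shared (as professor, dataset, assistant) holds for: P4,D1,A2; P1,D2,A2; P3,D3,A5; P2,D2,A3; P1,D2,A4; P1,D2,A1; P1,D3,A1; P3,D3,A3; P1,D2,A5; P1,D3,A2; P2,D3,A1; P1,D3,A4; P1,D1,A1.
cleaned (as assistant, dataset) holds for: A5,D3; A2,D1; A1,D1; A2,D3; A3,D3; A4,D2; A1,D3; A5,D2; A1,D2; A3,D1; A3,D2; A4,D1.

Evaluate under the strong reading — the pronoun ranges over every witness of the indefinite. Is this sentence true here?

"her" takes "an assistant" as antecedent and "it" takes "a dataset"; both are donkey pronouns co-varying with the restrictor.
Strong reading: for every (p,d,a) with shared(p,d,a), cleaned(a,d).
Restrictor triples: (P1,D1,A1)→cleaned(A1,D1) ✓  (P1,D2,A1)→cleaned(A1,D2) ✓  (P1,D2,A2)→cleaned(A2,D2) ✗  (P1,D2,A4)→cleaned(A4,D2) ✓  (P1,D2,A5)→cleaned(A5,D2) ✓  (P1,D3,A1)→cleaned(A1,D3) ✓  (P1,D3,A2)→cleaned(A2,D3) ✓  (P1,D3,A4)→cleaned(A4,D3) ✗  (P2,D2,A3)→cleaned(A3,D2) ✓  (P2,D3,A1)→cleaned(A1,D3) ✓  (P3,D3,A3)→cleaned(A3,D3) ✓  (P3,D3,A5)→cleaned(A5,D3) ✓  (P4,D1,A2)→cleaned(A2,D1) ✓
Counterexample: (P1,D2,A2) — cleaned(A2,D2) does not hold.

False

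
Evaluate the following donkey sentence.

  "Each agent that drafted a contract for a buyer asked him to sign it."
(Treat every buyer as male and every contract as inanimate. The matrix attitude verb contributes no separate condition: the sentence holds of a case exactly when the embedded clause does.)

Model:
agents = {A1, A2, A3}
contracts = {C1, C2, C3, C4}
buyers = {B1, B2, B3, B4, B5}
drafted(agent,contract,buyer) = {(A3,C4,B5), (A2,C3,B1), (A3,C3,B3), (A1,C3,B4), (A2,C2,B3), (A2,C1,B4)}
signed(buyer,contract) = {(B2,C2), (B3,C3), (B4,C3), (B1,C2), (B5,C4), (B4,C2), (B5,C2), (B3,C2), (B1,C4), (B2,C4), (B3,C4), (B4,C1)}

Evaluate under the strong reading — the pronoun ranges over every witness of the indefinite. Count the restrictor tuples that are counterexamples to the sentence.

"him" takes "a buyer" as antecedent and "it" takes "a contract"; both are donkey pronouns co-varying with the restrictor.
Strong reading: for every (a,c,b) with drafted(a,c,b), signed(b,c).
Restrictor triples: (A1,C3,B4)→signed(B4,C3) ✓  (A2,C1,B4)→signed(B4,C1) ✓  (A2,C2,B3)→signed(B3,C2) ✓  (A2,C3,B1)→signed(B1,C3) ✗  (A3,C3,B3)→signed(B3,C3) ✓  (A3,C4,B5)→signed(B5,C4) ✓
Counterexamples (restrictor triples failing the scope): 1.

1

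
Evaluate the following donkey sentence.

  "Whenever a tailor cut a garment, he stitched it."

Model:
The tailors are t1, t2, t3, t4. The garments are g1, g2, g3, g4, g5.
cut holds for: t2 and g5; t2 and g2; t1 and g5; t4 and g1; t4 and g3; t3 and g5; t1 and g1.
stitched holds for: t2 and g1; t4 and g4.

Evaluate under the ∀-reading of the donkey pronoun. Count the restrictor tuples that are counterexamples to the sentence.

"it" takes "a garment" as antecedent — a donkey pronoun bound across the clause boundary.
Strong reading: for every (t,g) with cut(t,g), stitched(t,g).
Restrictor pairs: (t1,g1) ✗  (t1,g5) ✗  (t2,g2) ✗  (t2,g5) ✗  (t3,g5) ✗  (t4,g1) ✗  (t4,g3) ✗
Counterexamples (restrictor pairs failing the scope): 7.

7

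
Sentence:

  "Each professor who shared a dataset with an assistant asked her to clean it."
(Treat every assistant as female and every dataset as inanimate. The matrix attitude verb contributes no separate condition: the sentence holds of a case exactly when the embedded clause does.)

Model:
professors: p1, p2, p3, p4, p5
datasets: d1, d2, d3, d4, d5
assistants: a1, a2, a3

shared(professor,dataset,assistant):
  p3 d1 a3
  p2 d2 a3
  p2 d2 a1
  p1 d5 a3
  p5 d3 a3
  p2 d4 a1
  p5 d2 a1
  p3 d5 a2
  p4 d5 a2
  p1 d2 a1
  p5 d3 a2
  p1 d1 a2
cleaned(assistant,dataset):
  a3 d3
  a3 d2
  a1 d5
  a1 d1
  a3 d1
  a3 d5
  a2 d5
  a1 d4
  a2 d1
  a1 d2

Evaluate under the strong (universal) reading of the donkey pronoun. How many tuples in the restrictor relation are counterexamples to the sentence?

1

"her" takes "an assistant" as antecedent and "it" takes "a dataset"; both are donkey pronouns co-varying with the restrictor.
Strong reading: for every (p,d,a) with shared(p,d,a), cleaned(a,d).
Restrictor triples: (p1,d1,a2)→cleaned(a2,d1) ✓  (p1,d2,a1)→cleaned(a1,d2) ✓  (p1,d5,a3)→cleaned(a3,d5) ✓  (p2,d2,a1)→cleaned(a1,d2) ✓  (p2,d2,a3)→cleaned(a3,d2) ✓  (p2,d4,a1)→cleaned(a1,d4) ✓  (p3,d1,a3)→cleaned(a3,d1) ✓  (p3,d5,a2)→cleaned(a2,d5) ✓  (p4,d5,a2)→cleaned(a2,d5) ✓  (p5,d2,a1)→cleaned(a1,d2) ✓  (p5,d3,a2)→cleaned(a2,d3) ✗  (p5,d3,a3)→cleaned(a3,d3) ✓
Counterexamples (restrictor triples failing the scope): 1.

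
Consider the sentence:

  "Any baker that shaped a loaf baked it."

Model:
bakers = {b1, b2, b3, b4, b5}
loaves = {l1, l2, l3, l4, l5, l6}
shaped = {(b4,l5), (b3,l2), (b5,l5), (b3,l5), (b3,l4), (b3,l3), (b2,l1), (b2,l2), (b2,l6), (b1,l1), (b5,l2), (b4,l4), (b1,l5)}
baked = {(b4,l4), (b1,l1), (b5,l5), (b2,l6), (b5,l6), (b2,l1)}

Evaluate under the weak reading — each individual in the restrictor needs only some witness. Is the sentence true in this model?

False

"it" takes "a loaf" as antecedent — a donkey pronoun bound across the clause boundary.
Weak reading: every baker b with some shaped-loaf has at least one shaped-loaf l such that baked(b,l).
Per baker: b1:✓  b2:✓  b3:✗  b4:✓  b5:✓
b3 has no witness among its shaped-loaves.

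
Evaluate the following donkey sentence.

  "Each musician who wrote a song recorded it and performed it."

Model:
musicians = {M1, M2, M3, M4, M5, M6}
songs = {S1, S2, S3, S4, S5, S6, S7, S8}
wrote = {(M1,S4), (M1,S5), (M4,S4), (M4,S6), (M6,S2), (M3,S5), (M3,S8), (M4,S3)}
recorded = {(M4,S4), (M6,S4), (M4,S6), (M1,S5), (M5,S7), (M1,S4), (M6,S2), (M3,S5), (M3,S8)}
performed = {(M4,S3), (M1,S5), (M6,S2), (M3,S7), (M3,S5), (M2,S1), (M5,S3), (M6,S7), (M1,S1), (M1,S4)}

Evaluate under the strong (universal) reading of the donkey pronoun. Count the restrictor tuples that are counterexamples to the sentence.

4

"it" takes "a song" as antecedent — a donkey pronoun bound across the clause boundary.
Strong reading: for every (m,s) with wrote(m,s), recorded(m,s) ∧ performed(m,s).
Restrictor pairs: (M1,S4) ✓  (M1,S5) ✓  (M3,S5) ✓  (M3,S8) ✗  (M4,S3) ✗  (M4,S4) ✗  (M4,S6) ✗  (M6,S2) ✓
Counterexamples (restrictor pairs failing the scope): 4.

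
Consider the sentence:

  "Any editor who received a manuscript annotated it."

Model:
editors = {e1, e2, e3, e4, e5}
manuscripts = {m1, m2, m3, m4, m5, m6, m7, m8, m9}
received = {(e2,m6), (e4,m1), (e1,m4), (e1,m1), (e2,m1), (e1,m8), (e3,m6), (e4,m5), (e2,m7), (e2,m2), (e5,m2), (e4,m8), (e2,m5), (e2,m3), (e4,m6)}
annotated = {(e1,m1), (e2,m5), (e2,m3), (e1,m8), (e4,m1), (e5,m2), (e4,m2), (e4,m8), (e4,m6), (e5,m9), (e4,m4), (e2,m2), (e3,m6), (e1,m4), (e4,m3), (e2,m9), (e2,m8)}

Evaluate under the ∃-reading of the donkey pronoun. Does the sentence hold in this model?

True

"it" takes "a manuscript" as antecedent — a donkey pronoun bound across the clause boundary.
Weak reading: every editor e with some received-manuscript has at least one received-manuscript m such that annotated(e,m).
Per editor: e1:✓  e2:✓  e3:✓  e4:✓  e5:✓
Every editor in the restrictor has a witness.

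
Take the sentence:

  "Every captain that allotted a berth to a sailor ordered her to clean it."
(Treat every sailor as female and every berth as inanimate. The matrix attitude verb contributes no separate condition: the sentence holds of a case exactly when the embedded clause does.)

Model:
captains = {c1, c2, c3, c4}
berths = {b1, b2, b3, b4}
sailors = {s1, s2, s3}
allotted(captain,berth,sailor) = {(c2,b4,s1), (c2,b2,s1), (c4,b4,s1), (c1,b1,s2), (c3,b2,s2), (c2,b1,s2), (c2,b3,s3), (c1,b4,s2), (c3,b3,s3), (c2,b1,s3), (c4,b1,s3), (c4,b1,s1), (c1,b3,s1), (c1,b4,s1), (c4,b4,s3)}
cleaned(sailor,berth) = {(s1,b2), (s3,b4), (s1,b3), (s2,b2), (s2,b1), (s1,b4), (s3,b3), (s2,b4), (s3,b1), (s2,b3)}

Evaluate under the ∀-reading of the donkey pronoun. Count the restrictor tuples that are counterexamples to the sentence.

"her" takes "a sailor" as antecedent and "it" takes "a berth"; both are donkey pronouns co-varying with the restrictor.
Strong reading: for every (c,b,s) with allotted(c,b,s), cleaned(s,b).
Restrictor triples: (c1,b1,s2)→cleaned(s2,b1) ✓  (c1,b3,s1)→cleaned(s1,b3) ✓  (c1,b4,s1)→cleaned(s1,b4) ✓  (c1,b4,s2)→cleaned(s2,b4) ✓  (c2,b1,s2)→cleaned(s2,b1) ✓  (c2,b1,s3)→cleaned(s3,b1) ✓  (c2,b2,s1)→cleaned(s1,b2) ✓  (c2,b3,s3)→cleaned(s3,b3) ✓  (c2,b4,s1)→cleaned(s1,b4) ✓  (c3,b2,s2)→cleaned(s2,b2) ✓  (c3,b3,s3)→cleaned(s3,b3) ✓  (c4,b1,s1)→cleaned(s1,b1) ✗  (c4,b1,s3)→cleaned(s3,b1) ✓  (c4,b4,s1)→cleaned(s1,b4) ✓  (c4,b4,s3)→cleaned(s3,b4) ✓
Counterexamples (restrictor triples failing the scope): 1.

1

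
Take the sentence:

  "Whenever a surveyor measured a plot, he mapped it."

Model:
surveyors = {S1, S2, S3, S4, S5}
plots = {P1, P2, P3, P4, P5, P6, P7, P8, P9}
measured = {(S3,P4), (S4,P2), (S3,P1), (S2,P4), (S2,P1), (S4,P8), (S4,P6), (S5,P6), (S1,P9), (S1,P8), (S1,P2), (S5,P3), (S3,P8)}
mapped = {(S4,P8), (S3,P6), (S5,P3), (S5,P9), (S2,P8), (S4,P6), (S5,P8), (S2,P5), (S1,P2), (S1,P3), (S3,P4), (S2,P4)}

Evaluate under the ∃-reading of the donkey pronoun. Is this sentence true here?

True

"it" takes "a plot" as antecedent — a donkey pronoun bound across the clause boundary.
Weak reading: every surveyor s with some measured-plot has at least one measured-plot p such that mapped(s,p).
Per surveyor: S1:✓  S2:✓  S3:✓  S4:✓  S5:✓
Every surveyor in the restrictor has a witness.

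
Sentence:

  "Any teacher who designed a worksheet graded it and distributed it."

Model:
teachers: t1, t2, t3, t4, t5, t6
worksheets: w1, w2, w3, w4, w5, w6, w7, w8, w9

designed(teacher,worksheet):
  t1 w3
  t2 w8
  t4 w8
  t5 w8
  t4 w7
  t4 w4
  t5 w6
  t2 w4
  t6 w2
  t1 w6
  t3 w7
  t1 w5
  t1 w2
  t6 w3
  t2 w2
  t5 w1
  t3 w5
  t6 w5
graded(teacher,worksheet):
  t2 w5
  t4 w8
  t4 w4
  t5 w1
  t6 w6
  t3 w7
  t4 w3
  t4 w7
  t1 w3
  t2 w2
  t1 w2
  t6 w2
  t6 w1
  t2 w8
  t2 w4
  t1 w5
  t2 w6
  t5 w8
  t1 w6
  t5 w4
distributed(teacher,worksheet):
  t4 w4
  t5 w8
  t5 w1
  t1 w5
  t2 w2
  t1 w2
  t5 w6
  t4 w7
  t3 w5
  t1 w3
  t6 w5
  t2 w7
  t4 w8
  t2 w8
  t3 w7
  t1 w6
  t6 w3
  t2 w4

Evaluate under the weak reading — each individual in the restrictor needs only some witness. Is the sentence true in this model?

False

"it" takes "a worksheet" as antecedent — a donkey pronoun bound across the clause boundary.
Weak reading: every teacher t with some designed-worksheet has at least one designed-worksheet w such that graded(t,w) ∧ distributed(t,w).
Per teacher: t1:✓  t2:✓  t3:✓  t4:✓  t5:✓  t6:✗
t6 has no witness among its designed-worksheets.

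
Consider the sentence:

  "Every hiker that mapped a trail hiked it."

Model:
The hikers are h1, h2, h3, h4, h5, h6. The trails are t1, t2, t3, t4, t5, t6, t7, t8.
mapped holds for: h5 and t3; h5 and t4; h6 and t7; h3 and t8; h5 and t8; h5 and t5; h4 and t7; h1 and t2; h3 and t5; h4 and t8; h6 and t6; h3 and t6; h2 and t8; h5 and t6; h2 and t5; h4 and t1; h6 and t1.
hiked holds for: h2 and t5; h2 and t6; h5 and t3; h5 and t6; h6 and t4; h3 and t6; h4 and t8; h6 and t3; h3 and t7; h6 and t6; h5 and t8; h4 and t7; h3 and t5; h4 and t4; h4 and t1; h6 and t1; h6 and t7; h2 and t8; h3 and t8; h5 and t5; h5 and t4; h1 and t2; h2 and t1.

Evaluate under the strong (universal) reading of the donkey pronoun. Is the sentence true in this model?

True

"it" takes "a trail" as antecedent — a donkey pronoun bound across the clause boundary.
Strong reading: for every (h,t) with mapped(h,t), hiked(h,t).
Restrictor pairs: (h1,t2) ✓  (h2,t5) ✓  (h2,t8) ✓  (h3,t5) ✓  (h3,t6) ✓  (h3,t8) ✓  (h4,t1) ✓  (h4,t7) ✓  (h4,t8) ✓  (h5,t3) ✓  (h5,t4) ✓  (h5,t5) ✓  (h5,t6) ✓  (h5,t8) ✓  (h6,t1) ✓  (h6,t6) ✓  (h6,t7) ✓
Every restrictor pair satisfies the scope.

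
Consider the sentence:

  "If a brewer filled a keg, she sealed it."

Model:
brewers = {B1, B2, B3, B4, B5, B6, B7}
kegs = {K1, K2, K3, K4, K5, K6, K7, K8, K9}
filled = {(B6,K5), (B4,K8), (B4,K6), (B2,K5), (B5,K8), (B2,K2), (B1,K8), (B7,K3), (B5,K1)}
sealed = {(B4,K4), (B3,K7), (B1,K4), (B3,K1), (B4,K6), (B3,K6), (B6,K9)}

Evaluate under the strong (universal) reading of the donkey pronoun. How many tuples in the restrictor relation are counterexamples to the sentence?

8

"it" takes "a keg" as antecedent — a donkey pronoun bound across the clause boundary.
Strong reading: for every (b,k) with filled(b,k), sealed(b,k).
Restrictor pairs: (B1,K8) ✗  (B2,K2) ✗  (B2,K5) ✗  (B4,K6) ✓  (B4,K8) ✗  (B5,K1) ✗  (B5,K8) ✗  (B6,K5) ✗  (B7,K3) ✗
Counterexamples (restrictor pairs failing the scope): 8.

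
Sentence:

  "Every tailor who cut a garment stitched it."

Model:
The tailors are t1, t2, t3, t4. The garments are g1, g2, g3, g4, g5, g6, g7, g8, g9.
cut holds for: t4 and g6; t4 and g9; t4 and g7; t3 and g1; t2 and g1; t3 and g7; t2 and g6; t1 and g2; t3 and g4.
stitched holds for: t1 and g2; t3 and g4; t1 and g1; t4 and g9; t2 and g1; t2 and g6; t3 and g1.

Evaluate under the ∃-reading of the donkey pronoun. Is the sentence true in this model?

True

"it" takes "a garment" as antecedent — a donkey pronoun bound across the clause boundary.
Weak reading: every tailor t with some cut-garment has at least one cut-garment g such that stitched(t,g).
Per tailor: t1:✓  t2:✓  t3:✓  t4:✓
Every tailor in the restrictor has a witness.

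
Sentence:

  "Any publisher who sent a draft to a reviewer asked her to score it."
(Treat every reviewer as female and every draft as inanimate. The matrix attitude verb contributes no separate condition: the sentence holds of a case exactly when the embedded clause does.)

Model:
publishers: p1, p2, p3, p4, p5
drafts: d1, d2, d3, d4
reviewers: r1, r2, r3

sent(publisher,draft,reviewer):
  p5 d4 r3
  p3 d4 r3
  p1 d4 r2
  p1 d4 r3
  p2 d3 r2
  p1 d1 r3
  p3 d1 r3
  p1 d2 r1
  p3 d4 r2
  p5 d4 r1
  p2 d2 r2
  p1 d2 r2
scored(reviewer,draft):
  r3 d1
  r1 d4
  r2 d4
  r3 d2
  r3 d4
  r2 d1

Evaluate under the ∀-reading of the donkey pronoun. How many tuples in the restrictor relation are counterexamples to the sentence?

"her" takes "a reviewer" as antecedent and "it" takes "a draft"; both are donkey pronouns co-varying with the restrictor.
Strong reading: for every (p,d,r) with sent(p,d,r), scored(r,d).
Restrictor triples: (p1,d1,r3)→scored(r3,d1) ✓  (p1,d2,r1)→scored(r1,d2) ✗  (p1,d2,r2)→scored(r2,d2) ✗  (p1,d4,r2)→scored(r2,d4) ✓  (p1,d4,r3)→scored(r3,d4) ✓  (p2,d2,r2)→scored(r2,d2) ✗  (p2,d3,r2)→scored(r2,d3) ✗  (p3,d1,r3)→scored(r3,d1) ✓  (p3,d4,r2)→scored(r2,d4) ✓  (p3,d4,r3)→scored(r3,d4) ✓  (p5,d4,r1)→scored(r1,d4) ✓  (p5,d4,r3)→scored(r3,d4) ✓
Counterexamples (restrictor triples failing the scope): 4.

4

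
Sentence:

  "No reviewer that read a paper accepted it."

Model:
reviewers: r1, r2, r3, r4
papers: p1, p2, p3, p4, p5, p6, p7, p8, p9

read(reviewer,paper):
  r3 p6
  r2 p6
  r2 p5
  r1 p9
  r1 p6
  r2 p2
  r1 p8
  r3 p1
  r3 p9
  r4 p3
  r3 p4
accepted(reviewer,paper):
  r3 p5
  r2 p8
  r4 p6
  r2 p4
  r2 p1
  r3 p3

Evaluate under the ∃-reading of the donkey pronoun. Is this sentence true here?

"it" takes "a paper" as antecedent — a donkey pronoun bound across the clause boundary.
Truth condition: for no (r,p) with read(r,p) does accepted(r,p) hold.
Restrictor pairs — does the scope hold? (r1,p6):fails  (r1,p8):fails  (r1,p9):fails  (r2,p2):fails  (r2,p5):fails  (r2,p6):fails  (r3,p1):fails  (r3,p4):fails  (r3,p6):fails  (r3,p9):fails  (r4,p3):fails
Scope holds for no restrictor pair, so the sentence is true.

True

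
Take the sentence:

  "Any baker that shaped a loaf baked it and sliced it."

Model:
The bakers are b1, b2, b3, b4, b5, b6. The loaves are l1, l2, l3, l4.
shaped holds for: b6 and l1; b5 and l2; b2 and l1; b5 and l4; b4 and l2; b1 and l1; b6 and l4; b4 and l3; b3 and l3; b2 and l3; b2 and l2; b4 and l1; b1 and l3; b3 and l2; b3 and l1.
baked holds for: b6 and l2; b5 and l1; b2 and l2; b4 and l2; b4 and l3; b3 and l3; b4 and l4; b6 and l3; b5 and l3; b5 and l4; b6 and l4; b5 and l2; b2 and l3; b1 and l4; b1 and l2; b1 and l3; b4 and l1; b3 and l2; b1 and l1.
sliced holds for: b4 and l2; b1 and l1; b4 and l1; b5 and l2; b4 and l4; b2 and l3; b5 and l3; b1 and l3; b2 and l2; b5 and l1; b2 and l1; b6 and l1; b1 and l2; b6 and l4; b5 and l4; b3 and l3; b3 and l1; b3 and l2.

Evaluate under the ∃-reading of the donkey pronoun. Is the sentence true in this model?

True

"it" takes "a loaf" as antecedent — a donkey pronoun bound across the clause boundary.
Weak reading: every baker b with some shaped-loaf has at least one shaped-loaf l such that baked(b,l) ∧ sliced(b,l).
Per baker: b1:✓  b2:✓  b3:✓  b4:✓  b5:✓  b6:✓
Every baker in the restrictor has a witness.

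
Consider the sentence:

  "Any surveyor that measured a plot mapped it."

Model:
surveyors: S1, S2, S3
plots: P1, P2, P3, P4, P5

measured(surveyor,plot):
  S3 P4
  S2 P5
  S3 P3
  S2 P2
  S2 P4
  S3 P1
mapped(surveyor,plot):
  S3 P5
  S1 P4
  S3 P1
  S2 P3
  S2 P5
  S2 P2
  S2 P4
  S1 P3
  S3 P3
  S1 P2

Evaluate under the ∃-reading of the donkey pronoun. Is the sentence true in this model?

"it" takes "a plot" as antecedent — a donkey pronoun bound across the clause boundary.
Weak reading: every surveyor s with some measured-plot has at least one measured-plot p such that mapped(s,p).
Per surveyor: S2:✓  S3:✓
Every surveyor in the restrictor has a witness.

True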